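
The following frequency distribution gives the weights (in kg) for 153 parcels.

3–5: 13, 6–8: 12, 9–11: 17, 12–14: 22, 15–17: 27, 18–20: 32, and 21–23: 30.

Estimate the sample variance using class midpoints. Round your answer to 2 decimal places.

31.99

Midpoints: 4, 7, 10, 13, 16, 19, 22
n = 153, Σfm = 2292, mean = 14.9804
Σfm² = 39198
Σf(m − x̄)² = Σfm² − (Σfm)²/n = 39198 − 2292²/153 = 4862.9412
Sample variance = 4862.9412 / 152 = 31.9930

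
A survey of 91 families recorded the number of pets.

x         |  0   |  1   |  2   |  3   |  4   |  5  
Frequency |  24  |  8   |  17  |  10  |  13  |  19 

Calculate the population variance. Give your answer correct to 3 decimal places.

3.538

Values: 0, 1, 2, 3, 4, 5
n = 91, Σfx = 219, mean = 2.4066
Σfx² = 849
Σf(x − x̄)² = Σfx² − (Σfx)²/n = 849 − 219²/91 = 321.9560
Population variance = 321.9560 / 91 = 3.5380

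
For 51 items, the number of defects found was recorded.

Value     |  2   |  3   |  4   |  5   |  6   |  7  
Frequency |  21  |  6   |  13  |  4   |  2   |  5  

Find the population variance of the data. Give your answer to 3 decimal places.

Values: 2, 3, 4, 5, 6, 7
n = 51, Σfx = 179, mean = 3.5098
Σfx² = 763
Σf(x − x̄)² = Σfx² − (Σfx)²/n = 763 − 179²/51 = 134.7451
Population variance = 134.7451 / 51 = 2.6421

2.642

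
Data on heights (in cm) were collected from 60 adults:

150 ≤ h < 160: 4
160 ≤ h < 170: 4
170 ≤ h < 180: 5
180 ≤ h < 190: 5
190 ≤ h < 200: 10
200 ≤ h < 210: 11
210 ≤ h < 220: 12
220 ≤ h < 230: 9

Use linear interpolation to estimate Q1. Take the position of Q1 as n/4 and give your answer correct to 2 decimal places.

Cumulative frequencies: 4, 8, 13, 18, 28, 39, 51, 60
n = 60; position = n/4 = 15.
This falls in the class 180 ≤ h < 190: L = 180, F = 13, f = 5, h = 10.
Lower quartile ≈ 180 + ((15 − 13) / 5) × 10 = 184.0000

184.00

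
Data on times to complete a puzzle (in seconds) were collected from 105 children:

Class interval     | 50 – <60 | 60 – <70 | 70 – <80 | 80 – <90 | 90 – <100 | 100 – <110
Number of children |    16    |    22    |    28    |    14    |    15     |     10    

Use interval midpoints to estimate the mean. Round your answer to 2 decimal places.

Midpoints: 55, 65, 75, 85, 95, 105
Σfm = 16×55 + 22×65 + 28×75 + 14×85 + 15×95 + 10×105 = 8075
n = Σf = 105
Mean = 8075 / 105 = 76.9048

76.90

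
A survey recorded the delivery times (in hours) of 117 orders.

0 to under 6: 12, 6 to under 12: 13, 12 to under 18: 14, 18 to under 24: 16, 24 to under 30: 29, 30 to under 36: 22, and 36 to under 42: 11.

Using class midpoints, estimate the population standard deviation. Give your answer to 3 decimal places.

Midpoints: 3, 9, 15, 21, 27, 33, 39
n = 117, Σfm = 2637, mean = 22.5385
Σfm² = 73197
Σf(m − x̄)² = Σfm² − (Σfm)²/n = 73197 − 2637²/117 = 13763.0769
Population variance = 13763.0769 / 117 = 117.6331
Standard deviation = √117.6331 = 10.8459

10.846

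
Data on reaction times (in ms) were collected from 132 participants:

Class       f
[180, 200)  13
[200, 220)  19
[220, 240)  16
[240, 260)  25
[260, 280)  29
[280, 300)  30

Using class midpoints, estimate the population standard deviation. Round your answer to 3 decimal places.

32.931

Midpoints: 190, 210, 230, 250, 270, 290
n = 132, Σfm = 32920, mean = 249.3939
Σfm² = 8353200
Σf(m − x̄)² = Σfm² − (Σfm)²/n = 8353200 − 32920²/132 = 143151.5152
Population variance = 143151.5152 / 132 = 1084.4812
Standard deviation = √1084.4812 = 32.9315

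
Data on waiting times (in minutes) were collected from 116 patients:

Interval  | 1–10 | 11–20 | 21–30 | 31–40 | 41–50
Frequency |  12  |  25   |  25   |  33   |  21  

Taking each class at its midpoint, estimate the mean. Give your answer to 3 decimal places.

Midpoints: 5.5, 15.5, 25.5, 35.5, 45.5
Σfm = 12×5.5 + 25×15.5 + 25×25.5 + 33×35.5 + 21×45.5 = 3218
n = Σf = 116
Mean = 3218 / 116 = 27.7414

27.741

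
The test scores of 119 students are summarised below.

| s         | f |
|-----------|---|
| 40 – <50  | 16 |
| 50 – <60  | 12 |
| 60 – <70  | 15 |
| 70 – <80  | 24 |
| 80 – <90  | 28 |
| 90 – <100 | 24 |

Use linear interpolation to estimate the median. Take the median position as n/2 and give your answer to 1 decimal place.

76.9

Cumulative frequencies: 16, 28, 43, 67, 95, 119
n = 119; position = n/2 = 59.5.
This falls in the class 70 – <80: L = 70, F = 43, f = 24, h = 10.
Median ≈ 70 + ((59.5 − 43) / 24) × 10 = 76.8750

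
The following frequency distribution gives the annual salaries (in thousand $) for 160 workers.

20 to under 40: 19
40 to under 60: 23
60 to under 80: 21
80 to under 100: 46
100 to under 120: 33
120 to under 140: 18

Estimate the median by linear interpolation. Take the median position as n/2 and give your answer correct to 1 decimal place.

87.4

Cumulative frequencies: 19, 42, 63, 109, 142, 160
n = 160; position = n/2 = 80.
This falls in the class 80 to under 100: L = 80, F = 63, f = 46, h = 20.
Median ≈ 80 + ((80 − 63) / 46) × 20 = 87.3913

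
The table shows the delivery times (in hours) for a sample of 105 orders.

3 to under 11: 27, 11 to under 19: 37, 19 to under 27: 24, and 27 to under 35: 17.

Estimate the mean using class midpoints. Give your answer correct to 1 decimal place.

Midpoints: 7, 15, 23, 31
Σfm = 27×7 + 37×15 + 24×23 + 17×31 = 1823
n = Σf = 105
Mean = 1823 / 105 = 17.3619

17.4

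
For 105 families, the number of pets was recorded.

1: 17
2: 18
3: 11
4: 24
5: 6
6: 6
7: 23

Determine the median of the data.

4

Cumulative frequencies: 17, 35, 46, 70, 76, 82, 105
n = 105, so the median is the value in position (n+1)/2 = 53.
Position 53 falls at value 4.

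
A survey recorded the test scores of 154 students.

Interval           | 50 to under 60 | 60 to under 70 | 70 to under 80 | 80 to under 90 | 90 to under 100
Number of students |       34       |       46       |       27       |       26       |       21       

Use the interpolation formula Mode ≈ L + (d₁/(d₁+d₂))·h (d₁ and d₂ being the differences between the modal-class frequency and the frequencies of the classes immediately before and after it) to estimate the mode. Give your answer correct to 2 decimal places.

Modal class: 60 to under 70 (highest frequency 46).
d₁ = 46 − 34 = 12, d₂ = 46 − 27 = 19
Mode ≈ 60 + (12/(12+19)) × 10 = 60 + 3.8710 = 63.8710

63.87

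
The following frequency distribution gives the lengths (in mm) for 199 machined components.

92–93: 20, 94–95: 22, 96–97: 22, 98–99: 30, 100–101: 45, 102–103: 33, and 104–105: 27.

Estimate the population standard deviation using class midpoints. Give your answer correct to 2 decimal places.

3.72

Midpoints: 92.5, 94.5, 96.5, 98.5, 100.5, 102.5, 104.5
n = 199, Σfm = 19733.5, mean = 99.1633
Σfm² = 1959591.75
Σf(m − x̄)² = Σfm² − (Σfm)²/n = 1959591.75 − 19733.5²/199 = 2752.4422
Population variance = 2752.4422 / 199 = 13.8314
Standard deviation = √13.8314 = 3.7191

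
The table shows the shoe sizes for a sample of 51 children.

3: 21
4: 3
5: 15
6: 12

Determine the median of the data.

5

Cumulative frequencies: 21, 24, 39, 51
n = 51, so the median is the value in position (n+1)/2 = 26.
Position 26 falls at value 5.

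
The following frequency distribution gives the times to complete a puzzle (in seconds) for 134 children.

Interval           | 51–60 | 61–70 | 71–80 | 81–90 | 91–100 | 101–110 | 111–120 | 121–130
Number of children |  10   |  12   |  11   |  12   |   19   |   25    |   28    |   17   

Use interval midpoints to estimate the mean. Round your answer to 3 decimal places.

97.142

Midpoints: 55.5, 65.5, 75.5, 85.5, 95.5, 105.5, 115.5, 125.5
Σfm = 10×55.5 + 12×65.5 + 11×75.5 + 12×85.5 + 19×95.5 + 25×105.5 + 28×115.5 + 17×125.5 = 13017
n = Σf = 134
Mean = 13017 / 134 = 97.1418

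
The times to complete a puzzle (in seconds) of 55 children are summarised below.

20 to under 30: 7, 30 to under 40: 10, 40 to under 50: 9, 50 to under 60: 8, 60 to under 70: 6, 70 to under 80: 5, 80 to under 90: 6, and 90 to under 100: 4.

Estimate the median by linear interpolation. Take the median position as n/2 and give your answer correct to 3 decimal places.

Cumulative frequencies: 7, 17, 26, 34, 40, 45, 51, 55
n = 55; position = n/2 = 27.5.
This falls in the class 50 to under 60: L = 50, F = 26, f = 8, h = 10.
Median ≈ 50 + ((27.5 − 26) / 8) × 10 = 51.8750

51.875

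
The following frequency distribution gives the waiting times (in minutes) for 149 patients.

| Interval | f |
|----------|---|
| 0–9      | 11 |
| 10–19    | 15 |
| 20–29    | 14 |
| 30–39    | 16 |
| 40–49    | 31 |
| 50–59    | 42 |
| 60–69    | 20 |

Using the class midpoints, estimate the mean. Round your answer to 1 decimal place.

41.1

Midpoints: 4.5, 14.5, 24.5, 34.5, 44.5, 54.5, 64.5
Σfm = 11×4.5 + 15×14.5 + 14×24.5 + 16×34.5 + 31×44.5 + 42×54.5 + 20×64.5 = 6120.5
n = Σf = 149
Mean = 6120.5 / 149 = 41.0772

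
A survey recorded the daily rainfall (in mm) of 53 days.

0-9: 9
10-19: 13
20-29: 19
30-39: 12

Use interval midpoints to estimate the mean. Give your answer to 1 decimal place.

Midpoints: 4.5, 14.5, 24.5, 34.5
Σfm = 9×4.5 + 13×14.5 + 19×24.5 + 12×34.5 = 1108.5
n = Σf = 53
Mean = 1108.5 / 53 = 20.9151

20.9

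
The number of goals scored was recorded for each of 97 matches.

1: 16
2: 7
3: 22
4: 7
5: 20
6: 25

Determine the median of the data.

Cumulative frequencies: 16, 23, 45, 52, 72, 97
n = 97, so the median is the value in position (n+1)/2 = 49.
Position 49 falls at value 4.

4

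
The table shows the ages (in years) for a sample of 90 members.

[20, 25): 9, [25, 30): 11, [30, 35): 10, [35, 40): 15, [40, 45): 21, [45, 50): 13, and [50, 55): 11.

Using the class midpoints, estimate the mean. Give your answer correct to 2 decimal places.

38.67

Midpoints: 22.5, 27.5, 32.5, 37.5, 42.5, 47.5, 52.5
Σfm = 9×22.5 + 11×27.5 + 10×32.5 + 15×37.5 + 21×42.5 + 13×47.5 + 11×52.5 = 3480
n = Σf = 90
Mean = 3480 / 90 = 38.6667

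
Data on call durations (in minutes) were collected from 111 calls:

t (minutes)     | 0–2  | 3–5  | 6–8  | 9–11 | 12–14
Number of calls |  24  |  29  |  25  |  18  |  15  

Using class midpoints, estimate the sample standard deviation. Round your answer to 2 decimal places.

Midpoints: 1, 4, 7, 10, 13
n = 111, Σfm = 690, mean = 6.2162
Σfm² = 6048
Σf(m − x̄)² = Σfm² − (Σfm)²/n = 6048 − 690²/111 = 1758.8108
Sample variance = 1758.8108 / 110 = 15.9892
Standard deviation = √15.9892 = 3.9986

4.00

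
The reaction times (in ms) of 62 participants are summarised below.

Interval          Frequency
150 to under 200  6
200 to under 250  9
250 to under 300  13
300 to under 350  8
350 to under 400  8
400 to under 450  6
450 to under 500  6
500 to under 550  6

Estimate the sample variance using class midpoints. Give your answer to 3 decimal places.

Midpoints: 175, 225, 275, 325, 375, 425, 475, 525
n = 62, Σfm = 20800, mean = 335.4839
Σfm² = 7683750
Σf(m − x̄)² = Σfm² − (Σfm)²/n = 7683750 − 20800²/62 = 705685.4839
Sample variance = 705685.4839 / 61 = 11568.6145

11568.614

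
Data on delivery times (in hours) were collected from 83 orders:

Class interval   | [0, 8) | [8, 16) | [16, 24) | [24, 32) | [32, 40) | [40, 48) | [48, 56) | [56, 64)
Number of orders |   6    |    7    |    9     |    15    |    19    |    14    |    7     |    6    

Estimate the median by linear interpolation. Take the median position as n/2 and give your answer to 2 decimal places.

33.89

Cumulative frequencies: 6, 13, 22, 37, 56, 70, 77, 83
n = 83; position = n/2 = 41.5.
This falls in the class [32, 40): L = 32, F = 37, f = 19, h = 8.
Median ≈ 32 + ((41.5 − 37) / 19) × 8 = 33.8947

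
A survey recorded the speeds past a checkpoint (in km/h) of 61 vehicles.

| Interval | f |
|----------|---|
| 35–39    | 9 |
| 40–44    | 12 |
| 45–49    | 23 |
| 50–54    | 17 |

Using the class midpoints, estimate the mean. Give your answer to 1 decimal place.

Midpoints: 37, 42, 47, 52
Σfm = 9×37 + 12×42 + 23×47 + 17×52 = 2802
n = Σf = 61
Mean = 2802 / 61 = 45.9344

45.9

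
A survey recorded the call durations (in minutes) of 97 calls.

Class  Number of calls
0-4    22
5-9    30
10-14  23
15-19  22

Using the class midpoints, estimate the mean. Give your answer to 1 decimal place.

9.3

Midpoints: 2, 7, 12, 17
Σfm = 22×2 + 30×7 + 23×12 + 22×17 = 904
n = Σf = 97
Mean = 904 / 97 = 9.3196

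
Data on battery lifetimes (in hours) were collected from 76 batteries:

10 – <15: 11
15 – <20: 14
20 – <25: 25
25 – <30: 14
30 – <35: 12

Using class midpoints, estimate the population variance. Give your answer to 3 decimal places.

Midpoints: 12.5, 17.5, 22.5, 27.5, 32.5
n = 76, Σfm = 1720, mean = 22.6316
Σfm² = 41925
Σf(m − x̄)² = Σfm² − (Σfm)²/n = 41925 − 1720²/76 = 2998.6842
Population variance = 2998.6842 / 76 = 39.4564

39.456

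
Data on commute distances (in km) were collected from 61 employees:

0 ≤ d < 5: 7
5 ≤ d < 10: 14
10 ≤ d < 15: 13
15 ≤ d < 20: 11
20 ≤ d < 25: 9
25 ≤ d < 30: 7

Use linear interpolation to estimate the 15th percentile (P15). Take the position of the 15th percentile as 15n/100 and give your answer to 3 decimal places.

5.768

Cumulative frequencies: 7, 21, 34, 45, 54, 61
n = 61; position = 15n/100 = 9.15.
This falls in the class 5 ≤ d < 10: L = 5, F = 7, f = 14, h = 5.
15th percentile ≈ 5 + ((9.15 − 7) / 14) × 5 = 5.7679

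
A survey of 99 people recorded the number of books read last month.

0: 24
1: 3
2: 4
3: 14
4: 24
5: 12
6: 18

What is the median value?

4

Cumulative frequencies: 24, 27, 31, 45, 69, 81, 99
n = 99, so the median is the value in position (n+1)/2 = 50.
Position 50 falls at value 4.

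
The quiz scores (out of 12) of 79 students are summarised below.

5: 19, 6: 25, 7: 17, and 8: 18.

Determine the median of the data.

6

Cumulative frequencies: 19, 44, 61, 79
n = 79, so the median is the value in position (n+1)/2 = 40.
Position 40 falls at value 6.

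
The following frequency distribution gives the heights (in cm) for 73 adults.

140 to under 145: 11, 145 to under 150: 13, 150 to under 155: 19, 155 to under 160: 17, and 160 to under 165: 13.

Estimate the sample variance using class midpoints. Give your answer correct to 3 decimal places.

43.446

Midpoints: 142.5, 147.5, 152.5, 157.5, 162.5
n = 73, Σfm = 11172.5, mean = 153.0479
Σfm² = 1713056.25
Σf(m − x̄)² = Σfm² − (Σfm)²/n = 1713056.25 − 11172.5²/73 = 3128.0822
Sample variance = 3128.0822 / 72 = 43.4456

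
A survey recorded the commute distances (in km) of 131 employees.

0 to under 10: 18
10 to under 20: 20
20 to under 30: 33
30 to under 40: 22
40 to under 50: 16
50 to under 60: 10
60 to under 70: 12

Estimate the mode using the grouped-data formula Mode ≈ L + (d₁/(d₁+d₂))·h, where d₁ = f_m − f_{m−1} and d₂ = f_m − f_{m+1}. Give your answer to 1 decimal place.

Modal class: 20 to under 30 (highest frequency 33).
d₁ = 33 − 20 = 13, d₂ = 33 − 22 = 11
Mode ≈ 20 + (13/(13+11)) × 10 = 20 + 5.4167 = 25.4167

25.4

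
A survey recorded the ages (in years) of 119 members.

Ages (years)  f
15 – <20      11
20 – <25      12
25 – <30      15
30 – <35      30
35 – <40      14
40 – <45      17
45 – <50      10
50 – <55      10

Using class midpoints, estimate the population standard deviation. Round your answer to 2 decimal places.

Midpoints: 17.5, 22.5, 27.5, 32.5, 37.5, 42.5, 47.5, 52.5
n = 119, Σfm = 4097.5, mean = 34.4328
Σfm² = 152993.75
Σf(m − x̄)² = Σfm² − (Σfm)²/n = 152993.75 − 4097.5²/119 = 11905.4622
Population variance = 11905.4622 / 119 = 100.0459
Standard deviation = √100.0459 = 10.0023

10.00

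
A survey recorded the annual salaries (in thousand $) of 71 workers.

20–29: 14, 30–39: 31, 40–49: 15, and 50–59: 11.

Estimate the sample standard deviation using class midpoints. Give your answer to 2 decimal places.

9.68

Midpoints: 24.5, 34.5, 44.5, 54.5
n = 71, Σfm = 2679.5, mean = 37.7394
Σfm² = 107677.75
Σf(m − x̄)² = Σfm² − (Σfm)²/n = 107677.75 − 2679.5²/71 = 6554.9296
Sample variance = 6554.9296 / 70 = 93.6419
Standard deviation = √93.6419 = 9.6769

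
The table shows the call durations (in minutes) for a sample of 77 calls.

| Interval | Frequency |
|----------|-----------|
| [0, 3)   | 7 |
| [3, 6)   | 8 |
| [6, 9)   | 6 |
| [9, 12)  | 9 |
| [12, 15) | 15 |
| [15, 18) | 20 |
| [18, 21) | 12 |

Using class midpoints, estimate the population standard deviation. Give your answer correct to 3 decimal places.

5.660

Midpoints: 1.5, 4.5, 7.5, 10.5, 13.5, 16.5, 19.5
n = 77, Σfm = 952.5, mean = 12.3701
Σfm² = 14249.25
Σf(m − x̄)² = Σfm² − (Σfm)²/n = 14249.25 − 952.5²/77 = 2466.7013
Population variance = 2466.7013 / 77 = 32.0351
Standard deviation = √32.0351 = 5.6600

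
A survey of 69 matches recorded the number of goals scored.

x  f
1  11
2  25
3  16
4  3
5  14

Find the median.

Cumulative frequencies: 11, 36, 52, 55, 69
n = 69, so the median is the value in position (n+1)/2 = 35.
Position 35 falls at value 2.

2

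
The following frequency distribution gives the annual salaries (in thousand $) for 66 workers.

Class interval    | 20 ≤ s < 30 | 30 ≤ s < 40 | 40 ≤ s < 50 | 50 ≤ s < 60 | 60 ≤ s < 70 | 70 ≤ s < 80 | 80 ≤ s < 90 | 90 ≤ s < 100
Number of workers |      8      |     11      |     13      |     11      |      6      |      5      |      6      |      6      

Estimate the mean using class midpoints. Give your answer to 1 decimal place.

54.8

Midpoints: 25, 35, 45, 55, 65, 75, 85, 95
Σfm = 8×25 + 11×35 + 13×45 + 11×55 + 6×65 + 5×75 + 6×85 + 6×95 = 3620
n = Σf = 66
Mean = 3620 / 66 = 54.8485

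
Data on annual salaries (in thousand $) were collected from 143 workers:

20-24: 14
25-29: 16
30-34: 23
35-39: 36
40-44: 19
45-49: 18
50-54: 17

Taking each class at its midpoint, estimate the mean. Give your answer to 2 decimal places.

Midpoints: 22, 27, 32, 37, 42, 47, 52
Σfm = 14×22 + 16×27 + 23×32 + 36×37 + 19×42 + 18×47 + 17×52 = 5336
n = Σf = 143
Mean = 5336 / 143 = 37.3147

37.31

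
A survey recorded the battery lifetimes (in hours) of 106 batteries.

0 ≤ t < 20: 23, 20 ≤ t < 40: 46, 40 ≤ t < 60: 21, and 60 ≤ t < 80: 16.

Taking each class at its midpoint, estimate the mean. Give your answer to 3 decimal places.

Midpoints: 10, 30, 50, 70
Σfm = 23×10 + 46×30 + 21×50 + 16×70 = 3780
n = Σf = 106
Mean = 3780 / 106 = 35.6604

35.660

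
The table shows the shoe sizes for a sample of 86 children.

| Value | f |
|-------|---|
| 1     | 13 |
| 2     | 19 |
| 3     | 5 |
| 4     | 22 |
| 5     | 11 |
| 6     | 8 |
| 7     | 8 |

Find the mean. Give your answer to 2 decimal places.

3.64

Values: 1, 2, 3, 4, 5, 6, 7
Σfx = 13×1 + 19×2 + 5×3 + 22×4 + 11×5 + 8×6 + 8×7 = 313
n = Σf = 86
Mean = 313 / 86 = 3.6395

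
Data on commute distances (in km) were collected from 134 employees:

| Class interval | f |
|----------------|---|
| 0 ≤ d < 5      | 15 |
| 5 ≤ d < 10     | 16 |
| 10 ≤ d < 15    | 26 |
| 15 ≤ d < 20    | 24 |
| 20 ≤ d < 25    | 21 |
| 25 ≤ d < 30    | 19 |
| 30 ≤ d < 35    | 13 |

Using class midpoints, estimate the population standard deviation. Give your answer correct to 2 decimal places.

9.05

Midpoints: 2.5, 7.5, 12.5, 17.5, 22.5, 27.5, 32.5
n = 134, Σfm = 2320, mean = 17.3134
Σfm² = 51137.5
Σf(m − x̄)² = Σfm² − (Σfm)²/n = 51137.5 − 2320²/134 = 10970.3358
Population variance = 10970.3358 / 134 = 81.8682
Standard deviation = √81.8682 = 9.0481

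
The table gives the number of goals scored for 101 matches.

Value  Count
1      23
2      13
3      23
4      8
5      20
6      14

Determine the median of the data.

3

Cumulative frequencies: 23, 36, 59, 67, 87, 101
n = 101, so the median is the value in position (n+1)/2 = 51.
Position 51 falls at value 3.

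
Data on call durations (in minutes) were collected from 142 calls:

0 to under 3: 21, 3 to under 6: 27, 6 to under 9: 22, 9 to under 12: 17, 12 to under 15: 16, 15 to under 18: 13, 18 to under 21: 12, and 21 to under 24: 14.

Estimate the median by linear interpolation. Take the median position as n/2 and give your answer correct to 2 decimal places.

Cumulative frequencies: 21, 48, 70, 87, 103, 116, 128, 142
n = 142; position = n/2 = 71.
This falls in the class 9 to under 12: L = 9, F = 70, f = 17, h = 3.
Median ≈ 9 + ((71 − 70) / 17) × 3 = 9.1765

9.18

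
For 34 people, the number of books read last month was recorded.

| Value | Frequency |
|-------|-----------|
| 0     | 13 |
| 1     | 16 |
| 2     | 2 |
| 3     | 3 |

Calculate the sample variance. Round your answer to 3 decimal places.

Values: 0, 1, 2, 3
n = 34, Σfx = 29, mean = 0.8529
Σfx² = 51
Σf(x − x̄)² = Σfx² − (Σfx)²/n = 51 − 29²/34 = 26.2647
Sample variance = 26.2647 / 33 = 0.7959

0.796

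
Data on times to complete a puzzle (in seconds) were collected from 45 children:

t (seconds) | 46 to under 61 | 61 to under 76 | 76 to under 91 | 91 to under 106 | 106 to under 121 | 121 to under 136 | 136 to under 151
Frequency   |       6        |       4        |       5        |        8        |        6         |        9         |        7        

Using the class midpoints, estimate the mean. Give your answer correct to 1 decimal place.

103.2

Midpoints: 53.5, 68.5, 83.5, 98.5, 113.5, 128.5, 143.5
Σfm = 6×53.5 + 4×68.5 + 5×83.5 + 8×98.5 + 6×113.5 + 9×128.5 + 7×143.5 = 4642.5
n = Σf = 45
Mean = 4642.5 / 45 = 103.1667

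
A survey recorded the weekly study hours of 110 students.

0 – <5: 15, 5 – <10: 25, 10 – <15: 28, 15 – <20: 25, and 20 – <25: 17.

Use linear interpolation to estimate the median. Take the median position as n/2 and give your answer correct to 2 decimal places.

Cumulative frequencies: 15, 40, 68, 93, 110
n = 110; position = n/2 = 55.
This falls in the class 10 – <15: L = 10, F = 40, f = 28, h = 5.
Median ≈ 10 + ((55 − 40) / 28) × 5 = 12.6786

12.68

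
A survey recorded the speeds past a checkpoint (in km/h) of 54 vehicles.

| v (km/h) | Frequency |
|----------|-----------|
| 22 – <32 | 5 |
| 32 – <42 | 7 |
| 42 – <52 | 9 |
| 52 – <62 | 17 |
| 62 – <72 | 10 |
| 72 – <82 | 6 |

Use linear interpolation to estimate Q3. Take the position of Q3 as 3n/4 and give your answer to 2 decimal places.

Cumulative frequencies: 5, 12, 21, 38, 48, 54
n = 54; position = 3n/4 = 40.5.
This falls in the class 62 – <72: L = 62, F = 38, f = 10, h = 10.
Upper quartile ≈ 62 + ((40.5 − 38) / 10) × 10 = 64.5000

64.50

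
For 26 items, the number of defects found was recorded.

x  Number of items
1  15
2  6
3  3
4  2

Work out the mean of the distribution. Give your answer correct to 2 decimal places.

1.69

Values: 1, 2, 3, 4
Σfx = 15×1 + 6×2 + 3×3 + 2×4 = 44
n = Σf = 26
Mean = 44 / 26 = 1.6923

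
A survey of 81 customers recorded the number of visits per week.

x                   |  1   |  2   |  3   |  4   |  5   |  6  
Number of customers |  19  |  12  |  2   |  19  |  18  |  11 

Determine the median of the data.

4

Cumulative frequencies: 19, 31, 33, 52, 70, 81
n = 81, so the median is the value in position (n+1)/2 = 41.
Position 41 falls at value 4.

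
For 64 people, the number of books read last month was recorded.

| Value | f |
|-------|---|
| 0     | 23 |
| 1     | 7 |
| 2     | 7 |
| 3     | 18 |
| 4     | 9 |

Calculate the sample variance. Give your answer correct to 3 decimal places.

Values: 0, 1, 2, 3, 4
n = 64, Σfx = 111, mean = 1.7344
Σfx² = 341
Σf(x − x̄)² = Σfx² − (Σfx)²/n = 341 − 111²/64 = 148.4844
Sample variance = 148.4844 / 63 = 2.3569

2.357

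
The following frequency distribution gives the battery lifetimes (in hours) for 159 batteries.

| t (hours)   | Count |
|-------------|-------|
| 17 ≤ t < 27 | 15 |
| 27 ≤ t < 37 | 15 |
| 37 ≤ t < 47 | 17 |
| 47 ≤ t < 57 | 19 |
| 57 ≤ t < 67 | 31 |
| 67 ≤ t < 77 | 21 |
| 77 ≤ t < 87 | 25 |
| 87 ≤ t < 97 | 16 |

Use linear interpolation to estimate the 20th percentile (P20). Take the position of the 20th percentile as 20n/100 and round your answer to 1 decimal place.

Cumulative frequencies: 15, 30, 47, 66, 97, 118, 143, 159
n = 159; position = 20n/100 = 31.8.
This falls in the class 37 ≤ t < 47: L = 37, F = 30, f = 17, h = 10.
20th percentile ≈ 37 + ((31.8 − 30) / 17) × 10 = 38.0588

38.1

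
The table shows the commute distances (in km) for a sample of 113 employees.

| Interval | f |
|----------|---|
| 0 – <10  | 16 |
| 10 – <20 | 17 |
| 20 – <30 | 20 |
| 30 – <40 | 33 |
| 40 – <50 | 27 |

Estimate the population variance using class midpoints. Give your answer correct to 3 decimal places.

185.152

Midpoints: 5, 15, 25, 35, 45
n = 113, Σfm = 3205, mean = 28.3628
Σfm² = 111825
Σf(m − x̄)² = Σfm² − (Σfm)²/n = 111825 − 3205²/113 = 20922.1239
Population variance = 20922.1239 / 113 = 185.1515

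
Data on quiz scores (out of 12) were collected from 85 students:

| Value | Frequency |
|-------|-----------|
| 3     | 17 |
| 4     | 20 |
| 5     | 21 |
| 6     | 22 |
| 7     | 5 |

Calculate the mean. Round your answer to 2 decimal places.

4.74

Values: 3, 4, 5, 6, 7
Σfx = 17×3 + 20×4 + 21×5 + 22×6 + 5×7 = 403
n = Σf = 85
Mean = 403 / 85 = 4.7412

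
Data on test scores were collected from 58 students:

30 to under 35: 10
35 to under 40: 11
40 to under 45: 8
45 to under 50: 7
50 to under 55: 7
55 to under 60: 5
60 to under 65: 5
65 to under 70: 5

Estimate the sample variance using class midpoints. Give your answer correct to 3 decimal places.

Midpoints: 32.5, 37.5, 42.5, 47.5, 52.5, 57.5, 62.5, 67.5
n = 58, Σfm = 2715, mean = 46.8103
Σfm² = 134412.5
Σf(m − x̄)² = Σfm² − (Σfm)²/n = 134412.5 − 2715²/58 = 7322.4138
Sample variance = 7322.4138 / 57 = 128.4634

128.463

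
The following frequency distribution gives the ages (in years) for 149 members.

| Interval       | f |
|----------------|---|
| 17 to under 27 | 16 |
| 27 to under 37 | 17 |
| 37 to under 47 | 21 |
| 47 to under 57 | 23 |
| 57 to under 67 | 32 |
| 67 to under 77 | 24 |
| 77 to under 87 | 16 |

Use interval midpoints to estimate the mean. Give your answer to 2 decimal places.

53.68

Midpoints: 22, 32, 42, 52, 62, 72, 82
Σfm = 16×22 + 17×32 + 21×42 + 23×52 + 32×62 + 24×72 + 16×82 = 7998
n = Σf = 149
Mean = 7998 / 149 = 53.6779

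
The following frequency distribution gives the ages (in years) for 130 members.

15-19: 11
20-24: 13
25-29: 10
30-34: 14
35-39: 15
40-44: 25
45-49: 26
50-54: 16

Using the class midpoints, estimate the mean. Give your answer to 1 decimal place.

Midpoints: 17, 22, 27, 32, 37, 42, 47, 52
Σfm = 11×17 + 13×22 + 10×27 + 14×32 + 15×37 + 25×42 + 26×47 + 16×52 = 4850
n = Σf = 130
Mean = 4850 / 130 = 37.3077

37.3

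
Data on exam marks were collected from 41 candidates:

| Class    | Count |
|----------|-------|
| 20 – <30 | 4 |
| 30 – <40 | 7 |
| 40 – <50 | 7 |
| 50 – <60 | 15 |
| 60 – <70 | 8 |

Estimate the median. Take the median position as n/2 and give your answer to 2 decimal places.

51.67

Cumulative frequencies: 4, 11, 18, 33, 41
n = 41; position = n/2 = 20.5.
This falls in the class 50 – <60: L = 50, F = 18, f = 15, h = 10.
Median ≈ 50 + ((20.5 − 18) / 15) × 10 = 51.6667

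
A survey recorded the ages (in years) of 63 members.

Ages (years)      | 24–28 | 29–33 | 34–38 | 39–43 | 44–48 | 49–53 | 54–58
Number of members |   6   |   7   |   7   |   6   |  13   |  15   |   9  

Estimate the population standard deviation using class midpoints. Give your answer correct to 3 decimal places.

9.507

Midpoints: 26, 31, 36, 41, 46, 51, 56
n = 63, Σfm = 2738, mean = 43.4603
Σfm² = 124688
Σf(m − x̄)² = Σfm² − (Σfm)²/n = 124688 − 2738²/63 = 5693.6508
Population variance = 5693.6508 / 63 = 90.3754
Standard deviation = √90.3754 = 9.5066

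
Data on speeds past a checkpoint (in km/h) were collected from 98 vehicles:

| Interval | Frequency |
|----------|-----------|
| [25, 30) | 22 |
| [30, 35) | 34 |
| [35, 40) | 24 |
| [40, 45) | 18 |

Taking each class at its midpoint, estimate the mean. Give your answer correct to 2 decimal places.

34.44

Midpoints: 27.5, 32.5, 37.5, 42.5
Σfm = 22×27.5 + 34×32.5 + 24×37.5 + 18×42.5 = 3375
n = Σf = 98
Mean = 3375 / 98 = 34.4388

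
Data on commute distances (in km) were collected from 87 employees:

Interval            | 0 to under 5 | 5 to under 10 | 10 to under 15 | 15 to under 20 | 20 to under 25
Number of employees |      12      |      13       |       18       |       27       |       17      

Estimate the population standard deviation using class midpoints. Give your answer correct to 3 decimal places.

6.552

Midpoints: 2.5, 7.5, 12.5, 17.5, 22.5
n = 87, Σfm = 1207.5, mean = 13.8793
Σfm² = 20493.75
Σf(m − x̄)² = Σfm² − (Σfm)²/n = 20493.75 − 1207.5²/87 = 3734.4828
Population variance = 3734.4828 / 87 = 42.9251
Standard deviation = √42.9251 = 6.5517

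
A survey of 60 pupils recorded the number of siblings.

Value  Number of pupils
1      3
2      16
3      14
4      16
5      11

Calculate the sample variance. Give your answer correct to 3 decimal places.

Values: 1, 2, 3, 4, 5
n = 60, Σfx = 196, mean = 3.2667
Σfx² = 724
Σf(x − x̄)² = Σfx² − (Σfx)²/n = 724 − 196²/60 = 83.7333
Sample variance = 83.7333 / 59 = 1.4192

1.419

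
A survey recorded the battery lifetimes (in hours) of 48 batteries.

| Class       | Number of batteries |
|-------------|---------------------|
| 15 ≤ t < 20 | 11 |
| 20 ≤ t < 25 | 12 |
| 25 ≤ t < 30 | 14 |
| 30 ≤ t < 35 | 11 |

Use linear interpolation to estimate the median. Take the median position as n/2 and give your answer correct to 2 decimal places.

Cumulative frequencies: 11, 23, 37, 48
n = 48; position = n/2 = 24.
This falls in the class 25 ≤ t < 30: L = 25, F = 23, f = 14, h = 5.
Median ≈ 25 + ((24 − 23) / 14) × 5 = 25.3571

25.36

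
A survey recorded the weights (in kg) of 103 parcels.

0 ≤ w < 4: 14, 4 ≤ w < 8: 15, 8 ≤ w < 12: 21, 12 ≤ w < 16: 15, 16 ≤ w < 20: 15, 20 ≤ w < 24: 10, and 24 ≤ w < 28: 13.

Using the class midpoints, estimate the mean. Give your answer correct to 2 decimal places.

13.26

Midpoints: 2, 6, 10, 14, 18, 22, 26
Σfm = 14×2 + 15×6 + 21×10 + 15×14 + 15×18 + 10×22 + 13×26 = 1366
n = Σf = 103
Mean = 1366 / 103 = 13.2621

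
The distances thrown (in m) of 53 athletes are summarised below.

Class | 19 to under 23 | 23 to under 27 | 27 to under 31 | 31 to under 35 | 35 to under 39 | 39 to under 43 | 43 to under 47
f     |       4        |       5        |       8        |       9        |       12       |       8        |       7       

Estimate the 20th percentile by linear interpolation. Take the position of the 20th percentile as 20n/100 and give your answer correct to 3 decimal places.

Cumulative frequencies: 4, 9, 17, 26, 38, 46, 53
n = 53; position = 20n/100 = 10.6.
This falls in the class 27 to under 31: L = 27, F = 9, f = 8, h = 4.
20th percentile ≈ 27 + ((10.6 − 9) / 8) × 4 = 27.8000

27.800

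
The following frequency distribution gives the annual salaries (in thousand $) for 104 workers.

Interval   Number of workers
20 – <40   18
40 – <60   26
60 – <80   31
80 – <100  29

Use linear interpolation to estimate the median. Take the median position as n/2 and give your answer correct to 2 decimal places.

Cumulative frequencies: 18, 44, 75, 104
n = 104; position = n/2 = 52.
This falls in the class 60 – <80: L = 60, F = 44, f = 31, h = 20.
Median ≈ 60 + ((52 − 44) / 31) × 20 = 65.1613

65.16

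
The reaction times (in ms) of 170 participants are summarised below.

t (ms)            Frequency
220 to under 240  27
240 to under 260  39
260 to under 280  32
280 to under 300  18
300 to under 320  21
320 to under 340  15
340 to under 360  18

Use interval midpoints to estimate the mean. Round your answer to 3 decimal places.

Midpoints: 230, 250, 270, 290, 310, 330, 350
Σfm = 27×230 + 39×250 + 32×270 + 18×290 + 21×310 + 15×330 + 18×350 = 47580
n = Σf = 170
Mean = 47580 / 170 = 279.8824

279.882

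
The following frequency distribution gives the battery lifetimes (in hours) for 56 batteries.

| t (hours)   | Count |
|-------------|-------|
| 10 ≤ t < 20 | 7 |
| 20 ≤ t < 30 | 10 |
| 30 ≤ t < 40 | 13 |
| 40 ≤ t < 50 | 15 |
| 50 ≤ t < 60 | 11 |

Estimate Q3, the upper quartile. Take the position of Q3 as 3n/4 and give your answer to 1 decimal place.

48.0

Cumulative frequencies: 7, 17, 30, 45, 56
n = 56; position = 3n/4 = 42.
This falls in the class 40 ≤ t < 50: L = 40, F = 30, f = 15, h = 10.
Upper quartile ≈ 40 + ((42 − 30) / 15) × 10 = 48.0000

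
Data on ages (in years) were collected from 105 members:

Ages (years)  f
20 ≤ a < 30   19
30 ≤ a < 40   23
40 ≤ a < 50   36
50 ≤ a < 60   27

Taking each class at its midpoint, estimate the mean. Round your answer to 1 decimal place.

41.8

Midpoints: 25, 35, 45, 55
Σfm = 19×25 + 23×35 + 36×45 + 27×55 = 4385
n = Σf = 105
Mean = 4385 / 105 = 41.7619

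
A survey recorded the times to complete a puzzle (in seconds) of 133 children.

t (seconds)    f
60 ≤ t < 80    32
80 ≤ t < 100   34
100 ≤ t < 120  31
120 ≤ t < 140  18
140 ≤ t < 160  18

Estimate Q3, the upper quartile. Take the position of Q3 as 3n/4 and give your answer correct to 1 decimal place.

123.1

Cumulative frequencies: 32, 66, 97, 115, 133
n = 133; position = 3n/4 = 99.75.
This falls in the class 120 ≤ t < 140: L = 120, F = 97, f = 18, h = 20.
Upper quartile ≈ 120 + ((99.75 − 97) / 18) × 20 = 123.0556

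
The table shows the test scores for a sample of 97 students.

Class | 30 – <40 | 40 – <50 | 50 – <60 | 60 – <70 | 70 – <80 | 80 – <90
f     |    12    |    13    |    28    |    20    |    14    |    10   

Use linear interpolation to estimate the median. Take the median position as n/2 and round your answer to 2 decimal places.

58.39

Cumulative frequencies: 12, 25, 53, 73, 87, 97
n = 97; position = n/2 = 48.5.
This falls in the class 50 – <60: L = 50, F = 25, f = 28, h = 10.
Median ≈ 50 + ((48.5 − 25) / 28) × 10 = 58.3929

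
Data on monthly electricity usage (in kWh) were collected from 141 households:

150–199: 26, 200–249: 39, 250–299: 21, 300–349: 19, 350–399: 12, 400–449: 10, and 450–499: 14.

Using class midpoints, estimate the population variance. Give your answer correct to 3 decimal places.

Midpoints: 174.5, 224.5, 274.5, 324.5, 374.5, 424.5, 474.5
n = 141, Σfm = 40604.5, mean = 287.9752
Σfm² = 12977485.25
Σf(m − x̄)² = Σfm² − (Σfm)²/n = 12977485.25 − 40604.5²/141 = 1284397.1631
Population variance = 1284397.1631 / 141 = 9109.1997

9109.200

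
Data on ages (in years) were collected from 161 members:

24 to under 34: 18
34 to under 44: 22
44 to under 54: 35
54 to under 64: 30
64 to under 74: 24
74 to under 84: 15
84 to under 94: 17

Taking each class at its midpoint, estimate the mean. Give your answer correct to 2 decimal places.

Midpoints: 29, 39, 49, 59, 69, 79, 89
Σfm = 18×29 + 22×39 + 35×49 + 30×59 + 24×69 + 15×79 + 17×89 = 9219
n = Σf = 161
Mean = 9219 / 161 = 57.2609

57.26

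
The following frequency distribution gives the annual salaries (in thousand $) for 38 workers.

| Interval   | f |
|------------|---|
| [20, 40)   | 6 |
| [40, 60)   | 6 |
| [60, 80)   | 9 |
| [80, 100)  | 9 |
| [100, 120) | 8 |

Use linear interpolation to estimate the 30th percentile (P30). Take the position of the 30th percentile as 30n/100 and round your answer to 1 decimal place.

58.0

Cumulative frequencies: 6, 12, 21, 30, 38
n = 38; position = 30n/100 = 11.4.
This falls in the class [40, 60): L = 40, F = 6, f = 6, h = 20.
30th percentile ≈ 40 + ((11.4 − 6) / 6) × 20 = 58.0000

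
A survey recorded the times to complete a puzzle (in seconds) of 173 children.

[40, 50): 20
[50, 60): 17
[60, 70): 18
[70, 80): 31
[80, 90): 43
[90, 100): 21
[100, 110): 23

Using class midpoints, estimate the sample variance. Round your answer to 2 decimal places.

Midpoints: 45, 55, 65, 75, 85, 95, 105
n = 173, Σfm = 13395, mean = 77.4277
Σfm² = 1096125
Σf(m − x̄)² = Σfm² − (Σfm)²/n = 1096125 − 13395²/173 = 58980.3468
Sample variance = 58980.3468 / 172 = 342.9090

342.91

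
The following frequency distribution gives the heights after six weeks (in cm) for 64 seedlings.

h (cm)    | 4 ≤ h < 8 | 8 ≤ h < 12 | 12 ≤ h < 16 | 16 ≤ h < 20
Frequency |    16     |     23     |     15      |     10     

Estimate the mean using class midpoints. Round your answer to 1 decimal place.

Midpoints: 6, 10, 14, 18
Σfm = 16×6 + 23×10 + 15×14 + 10×18 = 716
n = Σf = 64
Mean = 716 / 64 = 11.1875

11.2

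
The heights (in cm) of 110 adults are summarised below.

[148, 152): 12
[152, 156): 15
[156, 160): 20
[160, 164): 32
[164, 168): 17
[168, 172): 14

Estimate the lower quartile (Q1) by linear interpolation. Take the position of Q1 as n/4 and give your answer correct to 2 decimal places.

156.10

Cumulative frequencies: 12, 27, 47, 79, 96, 110
n = 110; position = n/4 = 27.5.
This falls in the class [156, 160): L = 156, F = 27, f = 20, h = 4.
Lower quartile ≈ 156 + ((27.5 − 27) / 20) × 4 = 156.1000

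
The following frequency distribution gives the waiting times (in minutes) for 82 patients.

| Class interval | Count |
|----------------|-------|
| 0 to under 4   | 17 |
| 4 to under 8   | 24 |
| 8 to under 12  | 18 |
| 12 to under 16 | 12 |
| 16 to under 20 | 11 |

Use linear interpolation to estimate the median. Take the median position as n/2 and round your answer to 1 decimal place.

Cumulative frequencies: 17, 41, 59, 71, 82
n = 82; position = n/2 = 41.
This falls in the class 4 to under 8: L = 4, F = 17, f = 24, h = 4.
Median ≈ 4 + ((41 − 17) / 24) × 4 = 8.0000

8.0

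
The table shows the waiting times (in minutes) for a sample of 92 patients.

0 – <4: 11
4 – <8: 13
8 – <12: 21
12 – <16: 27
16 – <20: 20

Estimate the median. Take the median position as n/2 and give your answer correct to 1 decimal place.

Cumulative frequencies: 11, 24, 45, 72, 92
n = 92; position = n/2 = 46.
This falls in the class 12 – <16: L = 12, F = 45, f = 27, h = 4.
Median ≈ 12 + ((46 − 45) / 27) × 4 = 12.1481

12.1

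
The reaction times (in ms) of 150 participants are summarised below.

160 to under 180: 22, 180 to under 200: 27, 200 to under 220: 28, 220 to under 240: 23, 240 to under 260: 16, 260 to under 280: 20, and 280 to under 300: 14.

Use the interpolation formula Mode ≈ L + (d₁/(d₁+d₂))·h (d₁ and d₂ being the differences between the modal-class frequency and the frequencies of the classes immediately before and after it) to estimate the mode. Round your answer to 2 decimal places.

Modal class: 200 to under 220 (highest frequency 28).
d₁ = 28 − 27 = 1, d₂ = 28 − 23 = 5
Mode ≈ 200 + (1/(1+5)) × 20 = 200 + 3.3333 = 203.3333

203.33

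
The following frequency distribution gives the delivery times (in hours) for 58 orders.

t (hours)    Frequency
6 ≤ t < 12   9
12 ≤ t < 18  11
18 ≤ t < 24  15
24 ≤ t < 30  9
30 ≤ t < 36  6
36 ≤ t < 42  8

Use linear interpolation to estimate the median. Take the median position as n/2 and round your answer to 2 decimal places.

21.60

Cumulative frequencies: 9, 20, 35, 44, 50, 58
n = 58; position = n/2 = 29.
This falls in the class 18 ≤ t < 24: L = 18, F = 20, f = 15, h = 6.
Median ≈ 18 + ((29 − 20) / 15) × 6 = 21.6000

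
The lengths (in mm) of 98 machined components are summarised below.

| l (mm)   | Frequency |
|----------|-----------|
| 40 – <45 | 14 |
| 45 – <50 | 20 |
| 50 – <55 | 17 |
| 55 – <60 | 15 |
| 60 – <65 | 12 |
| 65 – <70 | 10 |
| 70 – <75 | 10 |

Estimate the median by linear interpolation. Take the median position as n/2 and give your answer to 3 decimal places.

54.412

Cumulative frequencies: 14, 34, 51, 66, 78, 88, 98
n = 98; position = n/2 = 49.
This falls in the class 50 – <55: L = 50, F = 34, f = 17, h = 5.
Median ≈ 50 + ((49 − 34) / 17) × 5 = 54.4118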